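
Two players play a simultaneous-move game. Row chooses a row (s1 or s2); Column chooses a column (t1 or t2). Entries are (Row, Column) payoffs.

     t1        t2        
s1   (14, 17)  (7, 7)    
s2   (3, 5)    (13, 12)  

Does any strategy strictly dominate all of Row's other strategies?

A strategy is strictly dominant if it gives Row a strictly higher payoff than every other strategy, against every choice by the opponent.
s1 is not dominant: against t2, s2 gives 13 > 7.
s2 is not dominant: against t1, s1 gives 14 > 3.
No single strategy is best against every opponent action.

No strictly dominant strategy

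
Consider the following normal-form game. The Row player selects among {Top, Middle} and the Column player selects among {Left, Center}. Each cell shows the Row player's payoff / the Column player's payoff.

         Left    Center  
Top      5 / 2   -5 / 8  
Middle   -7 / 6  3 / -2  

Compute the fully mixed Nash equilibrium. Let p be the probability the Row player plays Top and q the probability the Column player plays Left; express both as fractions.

Each player's mixing probability is pinned down by making the *other* player indifferent.
The Column player indifferent between Left and Center: p·2 + (1−p)·6 = p·8 + (1−p)·(-2) ⟹ 6 + (-4)p = (-2) + 10p ⟹ p = 4/7.
The Row player indifferent between Top and Middle: q·5 + (1−q)·(-5) = q·(-7) + (1−q)·3 ⟹ (-5) + 10q = 3 + (-10)q ⟹ q = 2/5.

p = 4/7, q = 2/5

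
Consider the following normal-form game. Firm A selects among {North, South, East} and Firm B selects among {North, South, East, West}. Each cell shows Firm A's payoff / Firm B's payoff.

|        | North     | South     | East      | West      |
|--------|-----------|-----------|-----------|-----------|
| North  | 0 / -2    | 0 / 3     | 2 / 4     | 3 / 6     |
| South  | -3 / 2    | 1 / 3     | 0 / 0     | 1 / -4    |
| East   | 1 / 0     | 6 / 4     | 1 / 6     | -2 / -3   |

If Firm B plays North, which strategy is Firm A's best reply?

East

With Firm B fixed at North, Firm A's payoffs are: North → 0, South → -3, East → 1.
The maximum is 1, achieved by East.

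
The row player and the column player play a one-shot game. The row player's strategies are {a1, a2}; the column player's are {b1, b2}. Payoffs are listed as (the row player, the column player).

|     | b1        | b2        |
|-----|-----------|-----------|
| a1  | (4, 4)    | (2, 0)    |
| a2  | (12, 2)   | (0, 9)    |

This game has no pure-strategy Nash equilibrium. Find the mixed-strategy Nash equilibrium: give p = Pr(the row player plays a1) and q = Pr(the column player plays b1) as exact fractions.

Each player's mixing probability is pinned down by making the *other* player indifferent.
The column player indifferent between b1 and b2: p·4 + (1−p)·2 = p·0 + (1−p)·9 ⟹ 2 + 2p = 9 + (-9)p ⟹ p = 7/11.
The row player indifferent between a1 and a2: q·4 + (1−q)·2 = q·12 + (1−q)·0 ⟹ 2 + 2q = 0 + 12q ⟹ q = 1/5.

p = 7/11, q = 1/5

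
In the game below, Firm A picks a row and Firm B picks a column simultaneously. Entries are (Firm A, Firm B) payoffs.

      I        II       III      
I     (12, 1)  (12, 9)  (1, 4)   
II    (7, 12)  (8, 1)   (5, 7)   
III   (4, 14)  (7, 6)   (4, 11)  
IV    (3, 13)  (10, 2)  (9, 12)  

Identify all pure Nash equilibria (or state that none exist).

(I, II)

A profile is a Nash equilibrium when each player is best-responding to the other.
Firm A's best responses — vs I: I (payoff 12); vs II: I (payoff 12); vs III: IV (payoff 9).
Firm B's best responses — vs I: II (payoff 9); vs II: I (payoff 12); vs III: I (payoff 14); vs IV: I (payoff 13).
The only mutual best response is (I, II); neither player gains by switching there.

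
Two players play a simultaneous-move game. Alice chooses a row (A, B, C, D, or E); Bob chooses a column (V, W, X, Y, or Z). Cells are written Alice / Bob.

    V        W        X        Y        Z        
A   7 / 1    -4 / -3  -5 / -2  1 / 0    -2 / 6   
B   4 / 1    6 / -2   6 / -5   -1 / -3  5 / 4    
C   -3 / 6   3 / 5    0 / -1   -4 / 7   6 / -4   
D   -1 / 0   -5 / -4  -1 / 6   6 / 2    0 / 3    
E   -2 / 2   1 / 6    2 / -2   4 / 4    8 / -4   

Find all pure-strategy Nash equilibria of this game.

Find each player's best response to every opponent strategy; NE are the intersections.
Alice's best responses — vs V: A (payoff 7); vs W: B (payoff 6); vs X: B (payoff 6); vs Y: D (payoff 6); vs Z: E (payoff 8).
Bob's best responses — vs A: Z (payoff 6); vs B: Z (payoff 4); vs C: Y (payoff 7); vs D: X (payoff 6); vs E: W (payoff 6).
No cell has both players best-responding. For instance, Alice's best reply to V is A, but against A Bob prefers Z over V.

No pure-strategy Nash equilibrium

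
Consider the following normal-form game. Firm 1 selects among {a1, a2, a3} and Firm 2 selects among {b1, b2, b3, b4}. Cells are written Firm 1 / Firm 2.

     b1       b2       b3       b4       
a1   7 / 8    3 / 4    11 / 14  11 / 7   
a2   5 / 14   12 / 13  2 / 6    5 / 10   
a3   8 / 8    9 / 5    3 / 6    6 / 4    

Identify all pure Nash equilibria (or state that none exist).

(a1, b3) and (a3, b1)

Check mutual best responses: a cell is a NE iff neither player can gain by unilaterally deviating.
Firm 1's best responses — vs b1: a3 (payoff 8); vs b2: a2 (payoff 12); vs b3: a1 (payoff 11); vs b4: a1 (payoff 11).
Firm 2's best responses — vs a1: b3 (payoff 14); vs a2: b1 (payoff 14); vs a3: b1 (payoff 8).
Mutual best responses occur at (a1, b3) and (a3, b1); at each, neither player gains by switching.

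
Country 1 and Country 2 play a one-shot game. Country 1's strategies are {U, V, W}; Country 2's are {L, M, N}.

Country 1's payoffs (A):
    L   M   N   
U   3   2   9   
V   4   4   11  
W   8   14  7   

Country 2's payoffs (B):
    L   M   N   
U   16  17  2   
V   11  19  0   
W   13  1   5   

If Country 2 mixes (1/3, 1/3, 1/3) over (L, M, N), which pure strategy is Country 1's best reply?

Country 1's best reply maximizes expected payoff against the mix.
U: (1/3)·3 + (1/3)·2 + (1/3)·9 = 14/3
V: (1/3)·4 + (1/3)·4 + (1/3)·11 = 19/3
W: (1/3)·8 + (1/3)·14 + (1/3)·7 = 29/3
Highest expected payoff is 29/3, from W.

W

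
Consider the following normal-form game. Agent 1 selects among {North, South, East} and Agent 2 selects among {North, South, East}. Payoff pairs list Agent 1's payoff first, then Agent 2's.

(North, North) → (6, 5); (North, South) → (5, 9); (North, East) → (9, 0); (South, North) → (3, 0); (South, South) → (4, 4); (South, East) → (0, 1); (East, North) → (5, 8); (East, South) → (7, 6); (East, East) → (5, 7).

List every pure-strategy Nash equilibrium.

There is no pure-strategy Nash equilibrium

Check mutual best responses: a cell is a NE iff neither player can gain by unilaterally deviating.
Agent 1's best responses — vs North: North (payoff 6); vs South: East (payoff 7); vs East: North (payoff 9).
Agent 2's best responses — vs North: South (payoff 9); vs South: South (payoff 4); vs East: North (payoff 8).
No cell has both players best-responding. For instance, Agent 1's best reply to South is East, but against East Agent 2 prefers North over South.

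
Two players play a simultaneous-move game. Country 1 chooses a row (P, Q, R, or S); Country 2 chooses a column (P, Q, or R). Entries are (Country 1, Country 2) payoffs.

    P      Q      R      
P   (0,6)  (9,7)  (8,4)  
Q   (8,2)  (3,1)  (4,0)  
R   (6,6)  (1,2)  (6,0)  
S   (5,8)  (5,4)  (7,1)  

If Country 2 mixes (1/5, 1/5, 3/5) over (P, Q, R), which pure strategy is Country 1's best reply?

P

Country 1's best reply maximizes expected payoff against the mix.
P: (1/5)·0 + (1/5)·9 + (3/5)·8 = 33/5
Q: (1/5)·8 + (1/5)·3 + (3/5)·4 = 23/5
R: (1/5)·6 + (1/5)·1 + (3/5)·6 = 5
S: (1/5)·5 + (1/5)·5 + (3/5)·7 = 31/5
Highest expected payoff is 33/5, from P.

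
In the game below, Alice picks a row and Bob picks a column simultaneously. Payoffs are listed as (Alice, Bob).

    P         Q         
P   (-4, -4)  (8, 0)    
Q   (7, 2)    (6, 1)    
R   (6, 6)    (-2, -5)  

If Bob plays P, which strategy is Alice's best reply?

With Bob fixed at P, Alice's payoffs are: P → -4, Q → 7, R → 6.
The maximum is 7, achieved by Q.

Q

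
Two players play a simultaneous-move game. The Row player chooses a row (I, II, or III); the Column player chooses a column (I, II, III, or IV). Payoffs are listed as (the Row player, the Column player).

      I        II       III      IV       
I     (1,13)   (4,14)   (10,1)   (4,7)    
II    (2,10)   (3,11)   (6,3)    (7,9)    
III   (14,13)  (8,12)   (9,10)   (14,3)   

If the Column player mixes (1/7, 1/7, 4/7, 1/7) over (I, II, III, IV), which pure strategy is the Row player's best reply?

Compute the Row player's expected payoff from each pure strategy against the given mix.
I: (1/7)·1 + (1/7)·4 + (4/7)·10 + (1/7)·4 = 7
II: (1/7)·2 + (1/7)·3 + (4/7)·6 + (1/7)·7 = 36/7
III: (1/7)·14 + (1/7)·8 + (4/7)·9 + (1/7)·14 = 72/7
Highest expected payoff is 72/7, from III.

III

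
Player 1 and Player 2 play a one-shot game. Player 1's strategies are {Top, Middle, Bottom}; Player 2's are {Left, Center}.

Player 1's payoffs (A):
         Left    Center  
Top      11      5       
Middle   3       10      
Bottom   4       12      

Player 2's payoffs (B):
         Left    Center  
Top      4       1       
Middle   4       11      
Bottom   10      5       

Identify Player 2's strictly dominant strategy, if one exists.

Check whether one of Player 2's strategies beats all alternatives regardless of what the opponent does.
Left is not dominant: against Middle, Center gives 11 > 4.
Center is not dominant: against Top, Left gives 4 > 1.
No single strategy is best against every opponent action.

No strictly dominant strategy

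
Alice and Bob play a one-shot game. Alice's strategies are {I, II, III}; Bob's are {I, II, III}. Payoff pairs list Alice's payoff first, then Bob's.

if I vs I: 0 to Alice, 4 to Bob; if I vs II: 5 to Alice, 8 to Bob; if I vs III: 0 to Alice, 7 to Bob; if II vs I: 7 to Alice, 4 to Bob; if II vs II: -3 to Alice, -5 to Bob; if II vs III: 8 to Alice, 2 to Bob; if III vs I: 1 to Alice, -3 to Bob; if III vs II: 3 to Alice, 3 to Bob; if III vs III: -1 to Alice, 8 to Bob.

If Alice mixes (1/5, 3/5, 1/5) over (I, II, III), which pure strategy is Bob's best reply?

Compute Bob's expected payoff from each pure strategy against the given mix.
I: (1/5)·4 + (3/5)·4 + (1/5)·(-3) = 13/5
II: (1/5)·8 + (3/5)·(-5) + (1/5)·3 = -4/5
III: (1/5)·7 + (3/5)·2 + (1/5)·8 = 21/5
Highest expected payoff is 21/5, from III.

III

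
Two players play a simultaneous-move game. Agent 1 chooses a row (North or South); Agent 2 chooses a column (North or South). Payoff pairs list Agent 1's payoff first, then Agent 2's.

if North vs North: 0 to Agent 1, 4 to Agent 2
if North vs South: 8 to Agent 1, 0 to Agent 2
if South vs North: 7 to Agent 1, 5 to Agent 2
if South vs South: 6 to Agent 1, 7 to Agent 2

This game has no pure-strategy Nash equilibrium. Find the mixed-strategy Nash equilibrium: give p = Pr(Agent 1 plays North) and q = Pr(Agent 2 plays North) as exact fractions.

Each player's mixing probability is pinned down by making the *other* player indifferent.
Agent 2 indifferent between North and South: p·4 + (1−p)·5 = p·0 + (1−p)·7 ⟹ 5 + (-1)p = 7 + (-7)p ⟹ p = 1/3.
Agent 1 indifferent between North and South: q·0 + (1−q)·8 = q·7 + (1−q)·6 ⟹ 8 + (-8)q = 6 + 1q ⟹ q = 2/9.

p = 1/3, q = 2/9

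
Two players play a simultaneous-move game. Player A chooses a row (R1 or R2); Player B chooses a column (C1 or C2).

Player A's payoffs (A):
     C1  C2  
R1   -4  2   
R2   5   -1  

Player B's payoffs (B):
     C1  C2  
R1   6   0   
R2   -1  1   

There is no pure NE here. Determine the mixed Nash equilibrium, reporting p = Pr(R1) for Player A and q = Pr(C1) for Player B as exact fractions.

Each player's mixing probability is pinned down by making the *other* player indifferent.
Player B indifferent between C1 and C2: p·6 + (1−p)·(-1) = p·0 + (1−p)·1 ⟹ (-1) + 7p = 1 + (-1)p ⟹ p = 1/4.
Player A indifferent between R1 and R2: q·(-4) + (1−q)·2 = q·5 + (1−q)·(-1) ⟹ 2 + (-6)q = (-1) + 6q ⟹ q = 1/4.

p = 1/4, q = 1/4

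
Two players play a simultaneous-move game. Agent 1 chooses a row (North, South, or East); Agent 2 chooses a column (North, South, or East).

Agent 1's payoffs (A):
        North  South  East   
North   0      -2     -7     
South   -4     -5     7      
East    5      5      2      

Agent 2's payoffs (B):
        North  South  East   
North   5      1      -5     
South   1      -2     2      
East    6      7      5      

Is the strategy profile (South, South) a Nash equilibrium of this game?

No

Holding Agent 2 at South: Agent 1 gets -5 from South but could get 5 by switching to East. Agent 1 has a profitable deviation.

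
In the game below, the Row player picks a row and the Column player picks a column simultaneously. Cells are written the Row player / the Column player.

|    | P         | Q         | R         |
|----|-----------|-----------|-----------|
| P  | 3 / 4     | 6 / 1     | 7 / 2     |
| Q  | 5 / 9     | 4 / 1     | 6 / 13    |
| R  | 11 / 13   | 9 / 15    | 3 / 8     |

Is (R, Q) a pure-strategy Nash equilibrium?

Yes

Holding the Column player at Q: the Row player gets 9 from R, versus 6 from P, 4 from Q. No profitable deviation for the Row player.
Holding the Row player at R: the Column player gets 15 from Q, versus 13 from P, 8 from R. No profitable deviation for the Column player either.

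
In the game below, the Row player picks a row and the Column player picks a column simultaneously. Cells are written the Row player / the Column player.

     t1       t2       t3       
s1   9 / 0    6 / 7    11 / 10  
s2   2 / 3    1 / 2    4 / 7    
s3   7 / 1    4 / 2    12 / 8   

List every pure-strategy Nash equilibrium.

(s3, t3)

Check mutual best responses: a cell is a NE iff neither player can gain by unilaterally deviating.
The Row player's best responses — vs t1: s1 (payoff 9); vs t2: s1 (payoff 6); vs t3: s3 (payoff 12).
The Column player's best responses — vs s1: t3 (payoff 10); vs s2: t3 (payoff 7); vs s3: t3 (payoff 8).
The only mutual best response is (s3, t3); neither player gains by switching there.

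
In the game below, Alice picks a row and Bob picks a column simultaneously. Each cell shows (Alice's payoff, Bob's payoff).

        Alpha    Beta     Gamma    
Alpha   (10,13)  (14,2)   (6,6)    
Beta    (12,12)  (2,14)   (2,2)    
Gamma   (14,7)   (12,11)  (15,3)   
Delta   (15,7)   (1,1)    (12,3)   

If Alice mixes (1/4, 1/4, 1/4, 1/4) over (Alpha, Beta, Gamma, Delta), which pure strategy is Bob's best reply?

Compute Bob's expected payoff from each pure strategy against the given mix.
Alpha: (1/4)·13 + (1/4)·12 + (1/4)·7 + (1/4)·7 = 39/4
Beta: (1/4)·2 + (1/4)·14 + (1/4)·11 + (1/4)·1 = 7
Gamma: (1/4)·6 + (1/4)·2 + (1/4)·3 + (1/4)·3 = 7/2
Highest expected payoff is 39/4, from Alpha.

Alpha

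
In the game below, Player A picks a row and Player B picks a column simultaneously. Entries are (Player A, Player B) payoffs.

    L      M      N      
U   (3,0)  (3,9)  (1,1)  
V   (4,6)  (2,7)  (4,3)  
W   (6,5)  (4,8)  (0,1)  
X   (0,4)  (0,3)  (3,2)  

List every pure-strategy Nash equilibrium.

Check mutual best responses: a cell is a NE iff neither player can gain by unilaterally deviating.
Player A's best responses — vs L: W (payoff 6); vs M: W (payoff 4); vs N: V (payoff 4).
Player B's best responses — vs U: M (payoff 9); vs V: M (payoff 7); vs W: M (payoff 8); vs X: L (payoff 4).
The only mutual best response is (W, M); neither player gains by switching there.

(W, M)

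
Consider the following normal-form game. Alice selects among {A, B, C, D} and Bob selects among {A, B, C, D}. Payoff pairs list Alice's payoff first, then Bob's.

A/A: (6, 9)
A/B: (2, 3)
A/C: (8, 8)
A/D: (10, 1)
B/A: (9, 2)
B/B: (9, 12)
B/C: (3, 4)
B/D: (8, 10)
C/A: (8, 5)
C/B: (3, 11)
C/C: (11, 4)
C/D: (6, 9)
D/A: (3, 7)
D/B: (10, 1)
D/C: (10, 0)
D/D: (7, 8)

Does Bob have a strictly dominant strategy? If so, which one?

A strategy is strictly dominant if it gives Bob a strictly higher payoff than every other strategy, against every choice by the opponent.
A is not dominant: against B, B gives 12 > 2.
B is not dominant: against A, A gives 9 > 3.
C is not dominant: against A, A gives 9 > 8.
D is not dominant: against A, A gives 9 > 1.
No single strategy is best against every opponent action.

None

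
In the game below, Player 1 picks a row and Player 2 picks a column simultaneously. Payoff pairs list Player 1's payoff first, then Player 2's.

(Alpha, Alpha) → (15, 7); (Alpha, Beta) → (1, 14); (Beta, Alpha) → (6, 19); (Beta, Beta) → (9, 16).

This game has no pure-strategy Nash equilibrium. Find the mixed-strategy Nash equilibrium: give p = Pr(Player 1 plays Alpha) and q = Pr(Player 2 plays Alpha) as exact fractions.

p = 3/10, q = 8/17

In a mixed NE each player is indifferent between their pure strategies, so the opponent's mix sets the indifference.
Player 2 indifferent between Alpha and Beta: p·7 + (1−p)·19 = p·14 + (1−p)·16 ⟹ 19 + (-12)p = 16 + (-2)p ⟹ p = 3/10.
Player 1 indifferent between Alpha and Beta: q·15 + (1−q)·1 = q·6 + (1−q)·9 ⟹ 1 + 14q = 9 + (-3)q ⟹ q = 8/17.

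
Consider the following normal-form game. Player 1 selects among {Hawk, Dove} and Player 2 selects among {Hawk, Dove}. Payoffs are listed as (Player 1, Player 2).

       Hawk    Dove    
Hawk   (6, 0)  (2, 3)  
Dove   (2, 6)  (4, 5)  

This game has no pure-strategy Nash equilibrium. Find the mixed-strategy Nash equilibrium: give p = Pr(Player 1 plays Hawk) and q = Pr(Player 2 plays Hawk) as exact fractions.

Each player's mixing probability is pinned down by making the *other* player indifferent.
Player 2 indifferent between Hawk and Dove: p·0 + (1−p)·6 = p·3 + (1−p)·5 ⟹ 6 + (-6)p = 5 + (-2)p ⟹ p = 1/4.
Player 1 indifferent between Hawk and Dove: q·6 + (1−q)·2 = q·2 + (1−q)·4 ⟹ 2 + 4q = 4 + (-2)q ⟹ q = 1/3.

p = 1/4, q = 1/3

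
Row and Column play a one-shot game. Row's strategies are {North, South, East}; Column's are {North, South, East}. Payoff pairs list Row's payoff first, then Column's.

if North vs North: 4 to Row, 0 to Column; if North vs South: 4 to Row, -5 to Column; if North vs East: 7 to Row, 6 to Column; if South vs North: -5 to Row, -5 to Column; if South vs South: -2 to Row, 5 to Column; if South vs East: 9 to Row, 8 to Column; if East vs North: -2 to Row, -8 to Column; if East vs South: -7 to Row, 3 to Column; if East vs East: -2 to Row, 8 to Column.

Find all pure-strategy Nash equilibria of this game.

Find each player's best response to every opponent strategy; NE are the intersections.
Row's best responses — vs North: North (payoff 4); vs South: North (payoff 4); vs East: South (payoff 9).
Column's best responses — vs North: East (payoff 6); vs South: East (payoff 8); vs East: East (payoff 8).
The only mutual best response is (South, East); neither player gains by switching there.

(South, East)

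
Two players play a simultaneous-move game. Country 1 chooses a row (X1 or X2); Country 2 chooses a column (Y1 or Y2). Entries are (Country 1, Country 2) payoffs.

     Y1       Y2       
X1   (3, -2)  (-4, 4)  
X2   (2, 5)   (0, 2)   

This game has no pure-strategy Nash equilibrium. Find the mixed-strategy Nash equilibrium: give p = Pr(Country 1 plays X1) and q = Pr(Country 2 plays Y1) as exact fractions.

p = 1/3, q = 4/5

Each player's mixing probability is pinned down by making the *other* player indifferent.
Country 2 indifferent between Y1 and Y2: p·(-2) + (1−p)·5 = p·4 + (1−p)·2 ⟹ 5 + (-7)p = 2 + 2p ⟹ p = 1/3.
Country 1 indifferent between X1 and X2: q·3 + (1−q)·(-4) = q·2 + (1−q)·0 ⟹ (-4) + 7q = 0 + 2q ⟹ q = 4/5.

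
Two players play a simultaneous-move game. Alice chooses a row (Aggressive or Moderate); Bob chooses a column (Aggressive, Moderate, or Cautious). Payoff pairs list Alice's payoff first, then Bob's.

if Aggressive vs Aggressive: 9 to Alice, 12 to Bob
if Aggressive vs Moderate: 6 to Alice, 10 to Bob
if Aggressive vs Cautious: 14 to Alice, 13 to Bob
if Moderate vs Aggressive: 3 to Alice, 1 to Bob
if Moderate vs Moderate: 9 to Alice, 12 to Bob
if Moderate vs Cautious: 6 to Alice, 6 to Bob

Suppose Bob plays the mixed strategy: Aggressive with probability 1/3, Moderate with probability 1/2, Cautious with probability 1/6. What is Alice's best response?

Compute Alice's expected payoff from each pure strategy against the given mix.
Aggressive: (1/3)·9 + (1/2)·6 + (1/6)·14 = 25/3
Moderate: (1/3)·3 + (1/2)·9 + (1/6)·6 = 13/2
Highest expected payoff is 25/3, from Aggressive.

Aggressive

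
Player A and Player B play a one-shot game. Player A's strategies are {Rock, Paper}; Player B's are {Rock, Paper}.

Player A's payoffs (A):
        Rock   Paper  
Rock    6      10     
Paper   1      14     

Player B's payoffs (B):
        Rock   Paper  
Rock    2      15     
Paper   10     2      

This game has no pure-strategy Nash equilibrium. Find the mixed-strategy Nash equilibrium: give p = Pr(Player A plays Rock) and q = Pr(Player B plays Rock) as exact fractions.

p = 8/21, q = 4/9

In a mixed NE each player is indifferent between their pure strategies, so the opponent's mix sets the indifference.
Player B indifferent between Rock and Paper: p·2 + (1−p)·10 = p·15 + (1−p)·2 ⟹ 10 + (-8)p = 2 + 13p ⟹ p = 8/21.
Player A indifferent between Rock and Paper: q·6 + (1−q)·10 = q·1 + (1−q)·14 ⟹ 10 + (-4)q = 14 + (-13)q ⟹ q = 4/9.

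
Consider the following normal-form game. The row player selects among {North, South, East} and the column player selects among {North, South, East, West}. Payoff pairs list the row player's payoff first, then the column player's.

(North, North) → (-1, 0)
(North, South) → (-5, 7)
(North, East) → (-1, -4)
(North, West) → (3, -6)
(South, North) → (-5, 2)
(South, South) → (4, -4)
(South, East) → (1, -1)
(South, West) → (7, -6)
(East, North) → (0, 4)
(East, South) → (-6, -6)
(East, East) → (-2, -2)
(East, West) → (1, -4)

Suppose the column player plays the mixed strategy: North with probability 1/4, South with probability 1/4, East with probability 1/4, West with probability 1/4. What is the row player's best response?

South

The row player's best reply maximizes expected payoff against the mix.
North: (1/4)·(-1) + (1/4)·(-5) + (1/4)·(-1) + (1/4)·3 = -1
South: (1/4)·(-5) + (1/4)·4 + (1/4)·1 + (1/4)·7 = 7/4
East: (1/4)·0 + (1/4)·(-6) + (1/4)·(-2) + (1/4)·1 = -7/4
Highest expected payoff is 7/4, from South.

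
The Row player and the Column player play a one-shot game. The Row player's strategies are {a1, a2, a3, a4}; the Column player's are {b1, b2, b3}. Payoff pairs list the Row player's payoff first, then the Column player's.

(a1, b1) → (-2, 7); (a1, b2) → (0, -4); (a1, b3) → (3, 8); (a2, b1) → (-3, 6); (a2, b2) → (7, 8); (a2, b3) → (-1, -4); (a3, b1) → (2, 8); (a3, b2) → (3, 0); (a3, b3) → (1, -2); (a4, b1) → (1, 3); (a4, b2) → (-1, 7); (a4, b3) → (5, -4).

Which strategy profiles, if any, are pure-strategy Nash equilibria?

Find each player's best response to every opponent strategy; NE are the intersections.
The Row player's best responses — vs b1: a3 (payoff 2); vs b2: a2 (payoff 7); vs b3: a4 (payoff 5).
The Column player's best responses — vs a1: b3 (payoff 8); vs a2: b2 (payoff 8); vs a3: b1 (payoff 8); vs a4: b2 (payoff 7).
Mutual best responses occur at (a2, b2) and (a3, b1); at each, neither player gains by switching.

(a2, b2) and (a3, b1)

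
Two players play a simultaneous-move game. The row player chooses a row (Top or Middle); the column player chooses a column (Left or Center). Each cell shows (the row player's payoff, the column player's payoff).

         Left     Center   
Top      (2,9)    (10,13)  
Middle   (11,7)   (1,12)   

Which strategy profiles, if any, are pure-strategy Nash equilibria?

Find each player's best response to every opponent strategy; NE are the intersections.
The row player's best responses — vs Left: Middle (payoff 11); vs Center: Top (payoff 10).
The column player's best responses — vs Top: Center (payoff 13); vs Middle: Center (payoff 12).
The only mutual best response is (Top, Center); neither player gains by switching there.

(Top, Center)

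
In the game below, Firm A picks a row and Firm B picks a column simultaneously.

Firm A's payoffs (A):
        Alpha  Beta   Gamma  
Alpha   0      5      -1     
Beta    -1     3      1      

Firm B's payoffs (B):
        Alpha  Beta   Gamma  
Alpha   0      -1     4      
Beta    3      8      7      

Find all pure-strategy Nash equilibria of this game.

None

A profile is a Nash equilibrium when each player is best-responding to the other.
Firm A's best responses — vs Alpha: Alpha (payoff 0); vs Beta: Alpha (payoff 5); vs Gamma: Beta (payoff 1).
Firm B's best responses — vs Alpha: Gamma (payoff 4); vs Beta: Beta (payoff 8).
No cell has both players best-responding. For instance, Firm A's best reply to Gamma is Beta, but against Beta Firm B prefers Beta over Gamma.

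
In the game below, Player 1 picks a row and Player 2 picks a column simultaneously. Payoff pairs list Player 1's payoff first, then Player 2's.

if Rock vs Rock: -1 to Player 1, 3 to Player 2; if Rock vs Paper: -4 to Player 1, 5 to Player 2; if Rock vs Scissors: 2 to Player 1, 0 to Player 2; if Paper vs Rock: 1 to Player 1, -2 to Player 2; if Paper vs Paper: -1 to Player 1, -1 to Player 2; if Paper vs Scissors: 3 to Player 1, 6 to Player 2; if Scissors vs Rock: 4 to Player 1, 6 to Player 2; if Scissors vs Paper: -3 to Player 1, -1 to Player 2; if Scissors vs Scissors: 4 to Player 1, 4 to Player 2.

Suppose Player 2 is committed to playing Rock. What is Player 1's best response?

With Player 2 fixed at Rock, Player 1's payoffs are: Rock → -1, Paper → 1, Scissors → 4.
The maximum is 4, achieved by Scissors.

Scissors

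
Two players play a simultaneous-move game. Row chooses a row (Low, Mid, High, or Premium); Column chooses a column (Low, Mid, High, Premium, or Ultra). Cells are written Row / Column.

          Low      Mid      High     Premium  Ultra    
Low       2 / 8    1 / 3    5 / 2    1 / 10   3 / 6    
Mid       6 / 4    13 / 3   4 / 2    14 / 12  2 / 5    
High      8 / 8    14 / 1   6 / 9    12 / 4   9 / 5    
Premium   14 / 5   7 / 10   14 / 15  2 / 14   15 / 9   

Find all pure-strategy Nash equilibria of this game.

Find each player's best response to every opponent strategy; NE are the intersections.
Row's best responses — vs Low: Premium (payoff 14); vs Mid: High (payoff 14); vs High: Premium (payoff 14); vs Premium: Mid (payoff 14); vs Ultra: Premium (payoff 15).
Column's best responses — vs Low: Premium (payoff 10); vs Mid: Premium (payoff 12); vs High: High (payoff 9); vs Premium: High (payoff 15).
Mutual best responses occur at (Mid, Premium) and (Premium, High); at each, neither player gains by switching.

(Mid, Premium) and (Premium, High)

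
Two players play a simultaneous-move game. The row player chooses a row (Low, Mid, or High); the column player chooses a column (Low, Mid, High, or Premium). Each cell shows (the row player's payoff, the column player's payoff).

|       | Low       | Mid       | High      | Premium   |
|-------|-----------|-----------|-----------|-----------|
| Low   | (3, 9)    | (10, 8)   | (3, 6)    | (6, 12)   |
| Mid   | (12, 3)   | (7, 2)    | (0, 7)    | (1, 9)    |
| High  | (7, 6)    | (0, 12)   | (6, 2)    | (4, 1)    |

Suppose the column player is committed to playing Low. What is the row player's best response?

Mid

With the column player fixed at Low, the row player's payoffs are: Low → 3, Mid → 12, High → 7.
The maximum is 12, achieved by Mid.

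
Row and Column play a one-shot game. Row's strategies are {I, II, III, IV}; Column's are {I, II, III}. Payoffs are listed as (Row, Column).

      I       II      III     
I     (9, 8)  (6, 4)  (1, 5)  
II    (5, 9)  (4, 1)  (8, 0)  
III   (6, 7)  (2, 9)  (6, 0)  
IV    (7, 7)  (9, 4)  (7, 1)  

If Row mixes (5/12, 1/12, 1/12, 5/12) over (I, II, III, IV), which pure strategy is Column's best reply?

Column's best reply maximizes expected payoff against the mix.
I: (5/12)·8 + (1/12)·9 + (1/12)·7 + (5/12)·7 = 91/12
II: (5/12)·4 + (1/12)·1 + (1/12)·9 + (5/12)·4 = 25/6
III: (5/12)·5 + (1/12)·0 + (1/12)·0 + (5/12)·1 = 5/2
Highest expected payoff is 91/12, from I.

I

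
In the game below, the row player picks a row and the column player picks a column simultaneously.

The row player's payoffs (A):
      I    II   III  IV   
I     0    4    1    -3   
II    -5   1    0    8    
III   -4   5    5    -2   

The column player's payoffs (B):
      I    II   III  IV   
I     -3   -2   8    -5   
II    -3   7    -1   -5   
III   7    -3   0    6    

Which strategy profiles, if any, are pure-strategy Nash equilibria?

Check mutual best responses: a cell is a NE iff neither player can gain by unilaterally deviating.
The row player's best responses — vs I: I (payoff 0); vs II: III (payoff 5); vs III: III (payoff 5); vs IV: II (payoff 8).
The column player's best responses — vs I: III (payoff 8); vs II: II (payoff 7); vs III: I (payoff 7).
No cell has both players best-responding. For instance, the row player's best reply to III is III, but against III the column player prefers I over III.

No pure-strategy Nash equilibrium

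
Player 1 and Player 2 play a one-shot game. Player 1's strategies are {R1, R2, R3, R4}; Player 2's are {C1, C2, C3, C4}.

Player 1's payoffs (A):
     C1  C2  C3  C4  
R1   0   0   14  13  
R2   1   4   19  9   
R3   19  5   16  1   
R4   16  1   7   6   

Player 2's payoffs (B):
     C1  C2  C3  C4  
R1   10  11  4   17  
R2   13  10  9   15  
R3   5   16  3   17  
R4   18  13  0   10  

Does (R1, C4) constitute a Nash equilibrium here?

Yes

Holding Player 2 at C4: Player 1 gets 13 from R1, versus 9 from R2, 1 from R3, 6 from R4. No profitable deviation for Player 1.
Holding Player 1 at R1: Player 2 gets 17 from C4, versus 10 from C1, 11 from C2, 4 from C3. No profitable deviation for Player 2 either.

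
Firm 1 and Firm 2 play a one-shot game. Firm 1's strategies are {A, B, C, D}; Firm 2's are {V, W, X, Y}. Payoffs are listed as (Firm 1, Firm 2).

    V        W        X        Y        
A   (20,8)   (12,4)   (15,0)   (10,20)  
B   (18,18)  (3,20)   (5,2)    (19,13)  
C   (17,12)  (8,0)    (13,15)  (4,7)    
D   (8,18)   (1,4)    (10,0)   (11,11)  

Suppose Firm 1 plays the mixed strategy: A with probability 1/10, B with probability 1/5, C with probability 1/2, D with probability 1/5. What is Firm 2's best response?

Compute Firm 2's expected payoff from each pure strategy against the given mix.
V: (1/10)·8 + (1/5)·18 + (1/2)·12 + (1/5)·18 = 14
W: (1/10)·4 + (1/5)·20 + (1/2)·0 + (1/5)·4 = 26/5
X: (1/10)·0 + (1/5)·2 + (1/2)·15 + (1/5)·0 = 79/10
Y: (1/10)·20 + (1/5)·13 + (1/2)·7 + (1/5)·11 = 103/10
Highest expected payoff is 14, from V.

V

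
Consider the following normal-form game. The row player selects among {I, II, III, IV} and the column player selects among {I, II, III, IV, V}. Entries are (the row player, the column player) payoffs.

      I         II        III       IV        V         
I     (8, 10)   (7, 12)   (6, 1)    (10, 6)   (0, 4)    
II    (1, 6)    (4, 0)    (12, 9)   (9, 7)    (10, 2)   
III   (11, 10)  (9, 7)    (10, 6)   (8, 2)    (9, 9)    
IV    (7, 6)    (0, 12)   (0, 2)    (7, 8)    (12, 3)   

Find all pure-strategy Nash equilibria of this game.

(II, III) and (III, I)

A profile is a Nash equilibrium when each player is best-responding to the other.
The row player's best responses — vs I: III (payoff 11); vs II: III (payoff 9); vs III: II (payoff 12); vs IV: I (payoff 10); vs V: IV (payoff 12).
The column player's best responses — vs I: II (payoff 12); vs II: III (payoff 9); vs III: I (payoff 10); vs IV: II (payoff 12).
Mutual best responses occur at (II, III) and (III, I); at each, neither player gains by switching.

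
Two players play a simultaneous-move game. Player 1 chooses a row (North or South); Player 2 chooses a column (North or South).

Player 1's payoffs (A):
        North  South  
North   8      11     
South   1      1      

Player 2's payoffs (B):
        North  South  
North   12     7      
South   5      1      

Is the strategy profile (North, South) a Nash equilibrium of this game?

Holding Player 2 at South: Player 1 gets 11 from North, versus 1 from South. No profitable deviation for Player 1.
Holding Player 1 at North: Player 2 gets 7 from South but could get 12 by switching to North. Player 2 has a profitable deviation.

No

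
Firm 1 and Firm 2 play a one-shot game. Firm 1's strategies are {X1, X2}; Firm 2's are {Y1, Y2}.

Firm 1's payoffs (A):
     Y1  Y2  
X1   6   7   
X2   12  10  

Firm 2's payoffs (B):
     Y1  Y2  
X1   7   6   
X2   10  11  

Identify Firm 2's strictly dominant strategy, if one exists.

Check whether one of Firm 2's strategies beats all alternatives regardless of what the opponent does.
Y1 is not dominant: against X2, Y2 gives 11 > 10.
Y2 is not dominant: against X1, Y1 gives 7 > 6.
No single strategy is best against every opponent action.

No strictly dominant strategy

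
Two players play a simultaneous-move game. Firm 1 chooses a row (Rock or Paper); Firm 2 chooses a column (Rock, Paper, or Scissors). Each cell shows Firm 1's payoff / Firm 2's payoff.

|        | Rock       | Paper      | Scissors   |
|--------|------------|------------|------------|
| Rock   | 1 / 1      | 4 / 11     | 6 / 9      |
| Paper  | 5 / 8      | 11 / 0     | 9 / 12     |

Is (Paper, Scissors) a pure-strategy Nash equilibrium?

Holding Firm 2 at Scissors: Firm 1 gets 9 from Paper, versus 6 from Rock. No profitable deviation for Firm 1.
Holding Firm 1 at Paper: Firm 2 gets 12 from Scissors, versus 8 from Rock, 0 from Paper. No profitable deviation for Firm 2 either.

Yes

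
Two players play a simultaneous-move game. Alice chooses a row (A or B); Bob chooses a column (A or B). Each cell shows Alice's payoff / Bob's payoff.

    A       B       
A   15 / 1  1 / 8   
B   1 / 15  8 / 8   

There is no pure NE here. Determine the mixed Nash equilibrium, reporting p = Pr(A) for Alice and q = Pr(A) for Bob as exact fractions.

p = 1/2, q = 1/3

Each player's mixing probability is pinned down by making the *other* player indifferent.
Bob indifferent between A and B: p·1 + (1−p)·15 = p·8 + (1−p)·8 ⟹ 15 + (-14)p = 8 + 0p ⟹ p = 1/2.
Alice indifferent between A and B: q·15 + (1−q)·1 = q·1 + (1−q)·8 ⟹ 1 + 14q = 8 + (-7)q ⟹ q = 1/3.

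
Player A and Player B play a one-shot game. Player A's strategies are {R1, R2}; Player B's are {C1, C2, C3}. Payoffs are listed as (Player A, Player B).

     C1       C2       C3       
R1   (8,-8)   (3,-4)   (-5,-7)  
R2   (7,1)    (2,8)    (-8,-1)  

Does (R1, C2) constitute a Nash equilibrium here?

Holding Player B at C2: Player A gets 3 from R1, versus 2 from R2. No profitable deviation for Player A.
Holding Player A at R1: Player B gets -4 from C2, versus -8 from C1, -7 from C3. No profitable deviation for Player B either.

Yes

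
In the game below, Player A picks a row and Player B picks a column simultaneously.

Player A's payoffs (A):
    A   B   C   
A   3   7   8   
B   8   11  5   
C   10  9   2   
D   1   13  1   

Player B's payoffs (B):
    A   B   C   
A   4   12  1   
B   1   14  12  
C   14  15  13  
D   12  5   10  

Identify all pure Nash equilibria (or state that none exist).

None

Check mutual best responses: a cell is a NE iff neither player can gain by unilaterally deviating.
Player A's best responses — vs A: C (payoff 10); vs B: D (payoff 13); vs C: A (payoff 8).
Player B's best responses — vs A: B (payoff 12); vs B: B (payoff 14); vs C: B (payoff 15); vs D: A (payoff 12).
No cell has both players best-responding. For instance, Player A's best reply to B is D, but against D Player B prefers A over B.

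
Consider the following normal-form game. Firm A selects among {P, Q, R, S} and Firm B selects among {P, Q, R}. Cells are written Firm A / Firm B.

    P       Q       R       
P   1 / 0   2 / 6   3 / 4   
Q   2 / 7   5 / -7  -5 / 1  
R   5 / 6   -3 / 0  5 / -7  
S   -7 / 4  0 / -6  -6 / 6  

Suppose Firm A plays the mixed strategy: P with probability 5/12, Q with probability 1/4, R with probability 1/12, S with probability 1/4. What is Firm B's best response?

Compute Firm B's expected payoff from each pure strategy against the given mix.
P: (5/12)·0 + (1/4)·7 + (1/12)·6 + (1/4)·4 = 13/4
Q: (5/12)·6 + (1/4)·(-7) + (1/12)·0 + (1/4)·(-6) = -3/4
R: (5/12)·4 + (1/4)·1 + (1/12)·(-7) + (1/4)·6 = 17/6
Highest expected payoff is 13/4, from P.

P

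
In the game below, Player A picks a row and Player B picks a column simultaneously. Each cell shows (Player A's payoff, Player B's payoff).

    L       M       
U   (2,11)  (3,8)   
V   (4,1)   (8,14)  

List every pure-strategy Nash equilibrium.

A profile is a Nash equilibrium when each player is best-responding to the other.
Player A's best responses — vs L: V (payoff 4); vs M: V (payoff 8).
Player B's best responses — vs U: L (payoff 11); vs V: M (payoff 14).
The only mutual best response is (V, M); neither player gains by switching there.

(V, M)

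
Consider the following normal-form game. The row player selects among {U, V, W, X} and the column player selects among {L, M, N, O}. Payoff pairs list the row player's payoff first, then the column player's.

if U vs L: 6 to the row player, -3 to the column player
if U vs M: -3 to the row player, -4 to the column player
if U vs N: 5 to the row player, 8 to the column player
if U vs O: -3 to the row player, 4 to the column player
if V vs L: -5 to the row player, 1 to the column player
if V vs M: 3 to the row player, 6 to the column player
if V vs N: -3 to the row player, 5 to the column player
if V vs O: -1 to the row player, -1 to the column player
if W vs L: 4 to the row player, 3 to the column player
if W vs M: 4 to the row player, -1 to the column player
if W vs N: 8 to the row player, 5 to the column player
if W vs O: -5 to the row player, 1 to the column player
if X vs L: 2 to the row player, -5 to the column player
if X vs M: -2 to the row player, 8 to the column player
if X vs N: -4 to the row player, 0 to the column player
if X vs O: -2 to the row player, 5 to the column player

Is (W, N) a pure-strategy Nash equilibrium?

Holding the column player at N: the row player gets 8 from W, versus 5 from U, -3 from V, -4 from X. No profitable deviation for the row player.
Holding the row player at W: the column player gets 5 from N, versus 3 from L, -1 from M, 1 from O. No profitable deviation for the column player either.

Yes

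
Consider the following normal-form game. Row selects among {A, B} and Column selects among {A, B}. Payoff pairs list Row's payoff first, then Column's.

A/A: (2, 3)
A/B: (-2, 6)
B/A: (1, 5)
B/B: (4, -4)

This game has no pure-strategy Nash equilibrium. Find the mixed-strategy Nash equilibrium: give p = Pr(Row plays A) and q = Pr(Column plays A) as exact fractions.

p = 3/4, q = 6/7

In a mixed NE each player is indifferent between their pure strategies, so the opponent's mix sets the indifference.
Column indifferent between A and B: p·3 + (1−p)·5 = p·6 + (1−p)·(-4) ⟹ 5 + (-2)p = (-4) + 10p ⟹ p = 3/4.
Row indifferent between A and B: q·2 + (1−q)·(-2) = q·1 + (1−q)·4 ⟹ (-2) + 4q = 4 + (-3)q ⟹ q = 6/7.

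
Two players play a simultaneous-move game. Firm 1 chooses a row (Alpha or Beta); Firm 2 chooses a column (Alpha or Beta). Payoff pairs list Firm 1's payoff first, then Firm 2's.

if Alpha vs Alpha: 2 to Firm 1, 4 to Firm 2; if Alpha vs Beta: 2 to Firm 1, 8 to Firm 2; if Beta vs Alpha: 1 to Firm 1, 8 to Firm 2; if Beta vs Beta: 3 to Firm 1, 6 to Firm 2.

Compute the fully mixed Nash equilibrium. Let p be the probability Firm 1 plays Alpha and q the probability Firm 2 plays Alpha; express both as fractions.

p = 1/3, q = 1/2

Each player's mixing probability is pinned down by making the *other* player indifferent.
Firm 2 indifferent between Alpha and Beta: p·4 + (1−p)·8 = p·8 + (1−p)·6 ⟹ 8 + (-4)p = 6 + 2p ⟹ p = 1/3.
Firm 1 indifferent between Alpha and Beta: q·2 + (1−q)·2 = q·1 + (1−q)·3 ⟹ 2 + 0q = 3 + (-2)q ⟹ q = 1/2.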